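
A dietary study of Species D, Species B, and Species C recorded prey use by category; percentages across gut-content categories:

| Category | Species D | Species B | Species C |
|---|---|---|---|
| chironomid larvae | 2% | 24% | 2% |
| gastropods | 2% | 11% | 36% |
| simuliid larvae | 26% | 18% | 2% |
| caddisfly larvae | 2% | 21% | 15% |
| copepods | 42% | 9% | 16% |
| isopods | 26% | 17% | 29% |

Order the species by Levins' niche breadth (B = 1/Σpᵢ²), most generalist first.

Convert percentages to proportions (divide by 100).
Σp_Dᵢ² = 0.02² + 0.02² + 0.26² + 0.02² + 0.42² + 0.26² = 0.0004 + 0.0004 + 0.0676 + 0.0004 + 0.1764 + 0.0676 = 0.3128
B_D = 1 / 0.3128 = 3.1969
Σp_Bᵢ² = 0.24² + 0.11² + 0.18² + 0.21² + 0.09² + 0.17² = 0.0576 + 0.0121 + 0.0324 + 0.0441 + 0.0081 + 0.0289 = 0.1832
B_B = 1 / 0.1832 = 5.4585
Σp_Cᵢ² = 0.02² + 0.36² + 0.02² + 0.15² + 0.16² + 0.29² = 0.0004 + 0.1296 + 0.0004 + 0.0225 + 0.0256 + 0.0841 = 0.2626
B_C = 1 / 0.2626 = 3.8081
Ranking by B (broadest → narrowest): Species B (5.46) > Species C (3.81) > Species D (3.20)

Species B > Species C > Species D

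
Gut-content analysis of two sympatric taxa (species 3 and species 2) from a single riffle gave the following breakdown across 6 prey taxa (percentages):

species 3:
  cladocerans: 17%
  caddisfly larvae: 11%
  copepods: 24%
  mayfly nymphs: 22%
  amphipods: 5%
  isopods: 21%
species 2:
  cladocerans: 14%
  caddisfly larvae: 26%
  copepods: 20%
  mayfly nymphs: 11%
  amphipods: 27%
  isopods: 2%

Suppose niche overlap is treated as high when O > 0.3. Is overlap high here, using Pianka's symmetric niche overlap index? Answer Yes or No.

Yes

Convert percentages to proportions (divide by 100).
Σ p₁ᵢp₂ᵢ = 0.0238 + 0.0286 + 0.0480 + 0.0242 + 0.0135 + 0.0042 = 0.1423
Σp_1ᵢ² = 0.17² + 0.11² + 0.24² + 0.22² + 0.05² + 0.21² = 0.0289 + 0.0121 + 0.0576 + 0.0484 + 0.0025 + 0.0441 = 0.1936
Σp_2ᵢ² = 0.14² + 0.26² + 0.20² + 0.11² + 0.27² + 0.02² = 0.0196 + 0.0676 + 0.0400 + 0.0121 + 0.0729 + 0.0004 = 0.2126
O = 0.1423 / √(0.1936 × 0.2126) = 0.1423 / 0.20288 = 0.7014
O = 0.7014 > 0.3 → Yes.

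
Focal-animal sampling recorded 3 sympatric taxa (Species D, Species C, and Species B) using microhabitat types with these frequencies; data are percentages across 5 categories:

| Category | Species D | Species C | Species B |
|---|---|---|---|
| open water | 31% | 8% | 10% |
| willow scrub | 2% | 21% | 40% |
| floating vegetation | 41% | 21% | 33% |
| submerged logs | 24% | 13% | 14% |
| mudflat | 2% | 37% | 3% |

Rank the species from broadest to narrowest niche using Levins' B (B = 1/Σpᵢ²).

Species C > Species B > Species D

Convert percentages to proportions (divide by 100).
Σp_Dᵢ² = 0.31² + 0.02² + 0.41² + 0.24² + 0.02² = 0.0961 + 0.0004 + 0.1681 + 0.0576 + 0.0004 = 0.3226
B_D = 1 / 0.3226 = 3.0998
Σp_Cᵢ² = 0.08² + 0.21² + 0.21² + 0.13² + 0.37² = 0.0064 + 0.0441 + 0.0441 + 0.0169 + 0.1369 = 0.2484
B_C = 1 / 0.2484 = 4.0258
Σp_Bᵢ² = 0.10² + 0.40² + 0.33² + 0.14² + 0.03² = 0.0100 + 0.1600 + 0.1089 + 0.0196 + 0.0009 = 0.2994
B_B = 1 / 0.2994 = 3.3400
Ranking by B (broadest → narrowest): Species C (4.03) > Species B (3.34) > Species D (3.10)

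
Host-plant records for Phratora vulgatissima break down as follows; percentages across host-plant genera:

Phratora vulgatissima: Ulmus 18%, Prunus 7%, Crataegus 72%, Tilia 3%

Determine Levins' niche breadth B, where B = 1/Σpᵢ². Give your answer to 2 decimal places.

Convert percentages to proportions (divide by 100).
Σpᵢ² = 0.18² + 0.07² + 0.72² + 0.03² = 0.0324 + 0.0049 + 0.5184 + 0.0009 = 0.5566
B = 1 / 0.5566 = 1.7966

1.80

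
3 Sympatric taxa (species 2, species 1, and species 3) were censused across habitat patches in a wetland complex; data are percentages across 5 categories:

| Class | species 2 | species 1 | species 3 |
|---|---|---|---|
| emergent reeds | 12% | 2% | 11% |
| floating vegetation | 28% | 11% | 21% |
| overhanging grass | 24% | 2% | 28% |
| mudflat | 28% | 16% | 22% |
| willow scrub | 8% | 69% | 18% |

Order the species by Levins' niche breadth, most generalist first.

species 3 > species 2 > species 1

Convert percentages to proportions (divide by 100).
Σp_2ᵢ² = 0.12² + 0.28² + 0.24² + 0.28² + 0.08² = 0.0144 + 0.0784 + 0.0576 + 0.0784 + 0.0064 = 0.2352
B_2 = 1 / 0.2352 = 4.2517
Σp_1ᵢ² = 0.02² + 0.11² + 0.02² + 0.16² + 0.69² = 0.0004 + 0.0121 + 0.0004 + 0.0256 + 0.4761 = 0.5146
B_1 = 1 / 0.5146 = 1.9433
Σp_3ᵢ² = 0.11² + 0.21² + 0.28² + 0.22² + 0.18² = 0.0121 + 0.0441 + 0.0784 + 0.0484 + 0.0324 = 0.2154
B_3 = 1 / 0.2154 = 4.6425
Ranking by B (broadest → narrowest): species 3 (4.64) > species 2 (4.25) > species 1 (1.94)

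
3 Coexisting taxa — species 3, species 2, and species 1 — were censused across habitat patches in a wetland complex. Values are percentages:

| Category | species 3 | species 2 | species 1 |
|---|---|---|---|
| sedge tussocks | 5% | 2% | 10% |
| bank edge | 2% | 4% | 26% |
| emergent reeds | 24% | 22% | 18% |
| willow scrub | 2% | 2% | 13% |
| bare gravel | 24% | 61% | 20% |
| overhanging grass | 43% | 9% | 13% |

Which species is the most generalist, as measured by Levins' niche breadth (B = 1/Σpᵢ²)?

Convert percentages to proportions (divide by 100).
Σp_3ᵢ² = 0.05² + 0.02² + 0.24² + 0.02² + 0.24² + 0.43² = 0.0025 + 0.0004 + 0.0576 + 0.0004 + 0.0576 + 0.1849 = 0.3034
B_3 = 1 / 0.3034 = 3.2960
Σp_2ᵢ² = 0.02² + 0.04² + 0.22² + 0.02² + 0.61² + 0.09² = 0.0004 + 0.0016 + 0.0484 + 0.0004 + 0.3721 + 0.0081 = 0.4310
B_2 = 1 / 0.4310 = 2.3202
Σp_1ᵢ² = 0.10² + 0.26² + 0.18² + 0.13² + 0.20² + 0.13² = 0.0100 + 0.0676 + 0.0324 + 0.0169 + 0.0400 + 0.0169 = 0.1838
B_1 = 1 / 0.1838 = 5.4407
Highest B → broadest niche (most generalist): species 1 (B = 5.44).

species 1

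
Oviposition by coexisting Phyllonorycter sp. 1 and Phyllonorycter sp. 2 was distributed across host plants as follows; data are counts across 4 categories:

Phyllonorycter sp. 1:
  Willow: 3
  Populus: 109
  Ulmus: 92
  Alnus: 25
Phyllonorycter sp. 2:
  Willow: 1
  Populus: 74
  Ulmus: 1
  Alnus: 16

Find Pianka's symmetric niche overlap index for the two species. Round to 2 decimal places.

0.78

Proportions for Phyllonorycter sp. 1 (n=229): 3/229=0.0131, 109/229=0.4760, 92/229=0.4017, 25/229=0.1092
Proportions for Phyllonorycter sp. 2 (n=92): 1/92=0.0109, 74/92=0.8043, 1/92=0.0109, 16/92=0.1739
Σ p₁ᵢp₂ᵢ = 0.000143 + 0.382847 + 0.004379 + 0.018990 = 0.406359
Σp_1ᵢ² = 0.0131² + 0.4760² + 0.4017² + 0.1092² = 0.000172 + 0.226576 + 0.161363 + 0.011925 = 0.400036
Σp_2ᵢ² = 0.0109² + 0.8043² + 0.0109² + 0.1739² = 0.000119 + 0.646898 + 0.000119 + 0.030241 = 0.677377
O = 0.406359 / √(0.400036 × 0.677377) = 0.406359 / 0.5205528 = 0.7806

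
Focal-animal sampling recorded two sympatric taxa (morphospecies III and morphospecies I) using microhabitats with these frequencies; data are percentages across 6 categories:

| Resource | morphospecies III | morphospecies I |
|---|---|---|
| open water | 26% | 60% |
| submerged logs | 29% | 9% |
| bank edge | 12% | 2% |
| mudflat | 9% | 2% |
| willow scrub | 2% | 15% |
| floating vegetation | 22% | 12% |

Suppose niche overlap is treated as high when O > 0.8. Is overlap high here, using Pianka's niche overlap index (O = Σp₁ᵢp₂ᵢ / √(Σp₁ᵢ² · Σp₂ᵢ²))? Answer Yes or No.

Convert percentages to proportions (divide by 100).
Σ p₁ᵢp₂ᵢ = 0.1560 + 0.0261 + 0.0024 + 0.0018 + 0.0030 + 0.0264 = 0.2157
Σp_1ᵢ² = 0.26² + 0.29² + 0.12² + 0.09² + 0.02² + 0.22² = 0.0676 + 0.0841 + 0.0144 + 0.0081 + 0.0004 + 0.0484 = 0.2230
Σp_2ᵢ² = 0.60² + 0.09² + 0.02² + 0.02² + 0.15² + 0.12² = 0.3600 + 0.0081 + 0.0004 + 0.0004 + 0.0225 + 0.0144 = 0.4058
O = 0.2157 / √(0.2230 × 0.4058) = 0.2157 / 0.30082 = 0.7170
O = 0.7170 < 0.8 → No.

No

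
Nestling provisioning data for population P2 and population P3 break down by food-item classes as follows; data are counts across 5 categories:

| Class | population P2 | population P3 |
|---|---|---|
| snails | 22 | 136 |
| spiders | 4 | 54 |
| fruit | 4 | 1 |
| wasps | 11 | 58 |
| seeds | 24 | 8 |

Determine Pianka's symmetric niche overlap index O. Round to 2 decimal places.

Proportions for population P2 (n=65): 22/65=0.3385, 4/65=0.0615, 4/65=0.0615, 11/65=0.1692, 24/65=0.3692
Proportions for population P3 (n=257): 136/257=0.5292, 54/257=0.2101, 1/257=0.0039, 58/257=0.2257, 8/257=0.0311
Σ p₁ᵢp₂ᵢ = 0.179134 + 0.012921 + 0.000240 + 0.038188 + 0.011482 = 0.241965
Σp_1ᵢ² = 0.3385² + 0.0615² + 0.0615² + 0.1692² + 0.3692² = 0.114582 + 0.003782 + 0.003782 + 0.028629 + 0.136309 = 0.287084
Σp_2ᵢ² = 0.5292² + 0.2101² + 0.0039² + 0.2257² + 0.0311² = 0.280053 + 0.044142 + 0.000015 + 0.050940 + 0.000967 = 0.376117
O = 0.241965 / √(0.287084 × 0.376117) = 0.241965 / 0.3285988 = 0.7364

0.74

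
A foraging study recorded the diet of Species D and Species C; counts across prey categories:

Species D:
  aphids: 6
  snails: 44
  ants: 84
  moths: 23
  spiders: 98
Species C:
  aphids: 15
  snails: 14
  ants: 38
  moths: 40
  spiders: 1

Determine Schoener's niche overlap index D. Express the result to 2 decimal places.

0.58

Proportions for Species D (n=255): 6/255=0.0235, 44/255=0.1725, 84/255=0.3294, 23/255=0.0902, 98/255=0.3843
Proportions for Species C (n=108): 15/108=0.1389, 14/108=0.1296, 38/108=0.3519, 40/108=0.3704, 1/108=0.0093
Σ|p₁ᵢ − p₂ᵢ| = 0.1154 + 0.0429 + 0.0225 + 0.2802 + 0.3750 = 0.8360
D = 1 − ½ × 0.8360 = 1 − 0.41800 = 0.58200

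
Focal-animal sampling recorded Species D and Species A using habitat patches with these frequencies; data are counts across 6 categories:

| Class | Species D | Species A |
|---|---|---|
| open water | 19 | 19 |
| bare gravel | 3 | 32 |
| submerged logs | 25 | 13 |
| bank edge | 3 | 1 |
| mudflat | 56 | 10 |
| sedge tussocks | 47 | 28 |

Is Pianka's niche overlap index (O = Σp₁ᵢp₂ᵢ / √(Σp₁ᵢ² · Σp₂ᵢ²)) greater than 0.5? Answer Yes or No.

Yes

Proportions for Species D (n=153): 19/153=0.1242, 3/153=0.0196, 25/153=0.1634, 3/153=0.0196, 56/153=0.3660, 47/153=0.3072
Proportions for Species A (n=103): 19/103=0.1845, 32/103=0.3107, 13/103=0.1262, 1/103=0.0097, 10/103=0.0971, 28/103=0.2718
Σ p₁ᵢp₂ᵢ = 0.022915 + 0.006090 + 0.020621 + 0.000190 + 0.035539 + 0.083497 = 0.168852
Σp_1ᵢ² = 0.1242² + 0.0196² + 0.1634² + 0.0196² + 0.3660² + 0.3072² = 0.015426 + 0.000384 + 0.026700 + 0.000384 + 0.133956 + 0.094372 = 0.271222
Σp_2ᵢ² = 0.1845² + 0.3107² + 0.1262² + 0.0097² + 0.0971² + 0.2718² = 0.034040 + 0.096534 + 0.015926 + 0.000094 + 0.009428 + 0.073875 = 0.229897
O = 0.168852 / √(0.271222 × 0.229897) = 0.168852 / 0.2497061 = 0.6762
O = 0.6762 > 0.5 → Yes.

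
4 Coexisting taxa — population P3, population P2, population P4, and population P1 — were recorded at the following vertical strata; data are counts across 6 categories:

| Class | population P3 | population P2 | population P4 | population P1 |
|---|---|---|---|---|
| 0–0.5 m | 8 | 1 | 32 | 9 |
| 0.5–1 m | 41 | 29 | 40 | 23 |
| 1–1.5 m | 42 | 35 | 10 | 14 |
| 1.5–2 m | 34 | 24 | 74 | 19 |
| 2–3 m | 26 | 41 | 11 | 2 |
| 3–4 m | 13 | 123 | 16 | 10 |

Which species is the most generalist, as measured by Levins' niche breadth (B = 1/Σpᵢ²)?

population P3

Proportions for population P3 (n=164): 8/164=0.0488, 41/164=0.2500, 42/164=0.2561, 34/164=0.2073, 26/164=0.1585, 13/164=0.0793
Proportions for population P2 (n=253): 1/253=0.0040, 29/253=0.1146, 35/253=0.1383, 24/253=0.0949, 41/253=0.1621, 123/253=0.4862
Proportions for population P4 (n=183): 32/183=0.1749, 40/183=0.2186, 10/183=0.0546, 74/183=0.4044, 11/183=0.0601, 16/183=0.0874
Proportions for population P1 (n=77): 9/77=0.1169, 23/77=0.2987, 14/77=0.1818, 19/77=0.2468, 2/77=0.0260, 10/77=0.1299
Σp_P3ᵢ² = 0.0488² + 0.2500² + 0.2561² + 0.2073² + 0.1585² + 0.0793² = 0.002381 + 0.062500 + 0.065587 + 0.042973 + 0.025122 + 0.006288 = 0.204851
B_P3 = 1 / 0.204851 = 4.8816
Σp_P2ᵢ² = 0.0040² + 0.1146² + 0.1383² + 0.0949² + 0.1621² + 0.4862² = 0.000016 + 0.013133 + 0.019127 + 0.009006 + 0.026276 + 0.236390 = 0.303948
B_P2 = 1 / 0.303948 = 3.2900
Σp_P4ᵢ² = 0.1749² + 0.2186² + 0.0546² + 0.4044² + 0.0601² + 0.0874² = 0.030590 + 0.047786 + 0.002981 + 0.163539 + 0.003612 + 0.007639 = 0.256147
B_P4 = 1 / 0.256147 = 3.9040
Σp_P1ᵢ² = 0.1169² + 0.2987² + 0.1818² + 0.2468² + 0.0260² + 0.1299² = 0.013666 + 0.089222 + 0.033051 + 0.060910 + 0.000676 + 0.016874 = 0.214399
B_P1 = 1 / 0.214399 = 4.6642
Highest B → broadest niche (most generalist): population P3 (B = 4.88).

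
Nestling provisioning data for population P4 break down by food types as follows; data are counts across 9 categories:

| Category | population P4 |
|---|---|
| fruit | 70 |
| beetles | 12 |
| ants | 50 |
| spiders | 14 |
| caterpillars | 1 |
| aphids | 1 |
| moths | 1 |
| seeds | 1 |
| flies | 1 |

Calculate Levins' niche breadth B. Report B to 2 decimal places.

2.94

Proportions for population P4 (n=151): 70/151=0.4636, 12/151=0.0795, 50/151=0.3311, 14/151=0.0927, 1/151=0.0066, 1/151=0.0066, 1/151=0.0066, 1/151=0.0066, 1/151=0.0066
Σpᵢ² = 0.4636² + 0.0795² + 0.3311² + 0.0927² + 0.0066² + 0.0066² + 0.0066² + 0.0066² + 0.0066² = 0.214925 + 0.006320 + 0.109627 + 0.008593 + 0.000044 + 0.000044 + 0.000044 + 0.000044 + 0.000044 = 0.339685
B = 1 / 0.339685 = 2.9439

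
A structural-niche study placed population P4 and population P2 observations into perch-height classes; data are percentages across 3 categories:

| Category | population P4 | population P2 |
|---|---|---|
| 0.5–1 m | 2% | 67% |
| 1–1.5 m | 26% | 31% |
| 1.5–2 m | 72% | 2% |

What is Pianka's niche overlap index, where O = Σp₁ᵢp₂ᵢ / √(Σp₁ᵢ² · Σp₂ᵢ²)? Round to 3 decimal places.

0.192

Convert percentages to proportions (divide by 100).
Σ p₁ᵢp₂ᵢ = 0.0134 + 0.0806 + 0.0144 = 0.1084
Σp_1ᵢ² = 0.02² + 0.26² + 0.72² = 0.0004 + 0.0676 + 0.5184 = 0.5864
Σp_2ᵢ² = 0.67² + 0.31² + 0.02² = 0.4489 + 0.0961 + 0.0004 = 0.5454
O = 0.1084 / √(0.5864 × 0.5454) = 0.1084 / 0.565529 = 0.19168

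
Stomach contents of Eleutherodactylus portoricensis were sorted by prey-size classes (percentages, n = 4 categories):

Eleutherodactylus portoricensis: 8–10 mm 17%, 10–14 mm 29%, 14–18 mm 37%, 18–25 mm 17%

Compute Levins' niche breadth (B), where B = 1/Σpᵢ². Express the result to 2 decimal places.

Convert percentages to proportions (divide by 100).
Σpᵢ² = 0.17² + 0.29² + 0.37² + 0.17² = 0.0289 + 0.0841 + 0.1369 + 0.0289 = 0.2788
B = 1 / 0.2788 = 3.5868

3.59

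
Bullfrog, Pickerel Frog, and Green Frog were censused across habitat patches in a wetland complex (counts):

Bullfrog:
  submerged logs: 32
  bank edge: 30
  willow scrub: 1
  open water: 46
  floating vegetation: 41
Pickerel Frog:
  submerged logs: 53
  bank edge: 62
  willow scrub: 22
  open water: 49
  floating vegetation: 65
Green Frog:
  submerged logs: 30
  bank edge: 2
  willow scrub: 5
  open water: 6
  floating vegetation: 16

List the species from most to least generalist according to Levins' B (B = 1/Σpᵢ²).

Pickerel Frog > Bullfrog > Green Frog

Proportions for Bullfrog (n=150): 32/150=0.2133, 30/150=0.2000, 1/150=0.0067, 46/150=0.3067, 41/150=0.2733
Proportions for Pickerel Frog (n=251): 53/251=0.2112, 62/251=0.2470, 22/251=0.0876, 49/251=0.1952, 65/251=0.2590
Proportions for Green Frog (n=59): 30/59=0.5085, 2/59=0.0339, 5/59=0.0847, 6/59=0.1017, 16/59=0.2712
Σp_Bullᵢ² = 0.2133² + 0.2000² + 0.0067² + 0.3067² + 0.2733² = 0.045497 + 0.040000 + 0.000045 + 0.094065 + 0.074693 = 0.254300
B_Bull = 1 / 0.254300 = 3.9324
Σp_Pickᵢ² = 0.2112² + 0.2470² + 0.0876² + 0.1952² + 0.2590² = 0.044605 + 0.061009 + 0.007674 + 0.038103 + 0.067081 = 0.218472
B_Pick = 1 / 0.218472 = 4.5772
Σp_Greeᵢ² = 0.5085² + 0.0339² + 0.0847² + 0.1017² + 0.2712² = 0.258572 + 0.001149 + 0.007174 + 0.010343 + 0.073549 = 0.350787
B_Gree = 1 / 0.350787 = 2.8507
Ranking by B (broadest → narrowest): Pickerel Frog (4.58) > Bullfrog (3.93) > Green Frog (2.85)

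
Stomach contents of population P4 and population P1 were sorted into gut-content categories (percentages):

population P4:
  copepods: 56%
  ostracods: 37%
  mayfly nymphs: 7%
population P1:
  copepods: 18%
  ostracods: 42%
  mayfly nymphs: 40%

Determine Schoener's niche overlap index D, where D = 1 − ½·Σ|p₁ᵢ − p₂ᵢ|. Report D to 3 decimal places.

0.620

Convert percentages to proportions (divide by 100).
Σ|p₁ᵢ − p₂ᵢ| = 0.38 + 0.05 + 0.33 = 0.76
D = 1 − ½ × 0.76 = 1 − 0.380 = 0.62000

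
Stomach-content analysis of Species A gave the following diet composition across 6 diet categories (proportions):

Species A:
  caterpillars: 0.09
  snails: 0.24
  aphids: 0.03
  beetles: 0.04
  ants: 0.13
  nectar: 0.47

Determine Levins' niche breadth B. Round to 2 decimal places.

Σpᵢ² = 0.09² + 0.24² + 0.03² + 0.04² + 0.13² + 0.47² = 0.0081 + 0.0576 + 0.0009 + 0.0016 + 0.0169 + 0.2209 = 0.3060
B = 1 / 0.3060 = 3.2680

3.27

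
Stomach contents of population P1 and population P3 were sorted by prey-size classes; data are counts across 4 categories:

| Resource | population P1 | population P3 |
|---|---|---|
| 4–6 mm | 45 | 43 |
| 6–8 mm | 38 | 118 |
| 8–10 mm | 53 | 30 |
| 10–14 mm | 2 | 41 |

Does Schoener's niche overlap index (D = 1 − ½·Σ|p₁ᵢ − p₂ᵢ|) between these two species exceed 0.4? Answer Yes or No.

Proportions for population P1 (n=138): 45/138=0.3261, 38/138=0.2754, 53/138=0.3841, 2/138=0.0145
Proportions for population P3 (n=232): 43/232=0.1853, 118/232=0.5086, 30/232=0.1293, 41/232=0.1767
Σ|p₁ᵢ − p₂ᵢ| = 0.1408 + 0.2332 + 0.2548 + 0.1622 = 0.7910
D = 1 − ½ × 0.7910 = 1 − 0.39550 = 0.60450
D = 0.60450 > 0.4 → Yes.

Yes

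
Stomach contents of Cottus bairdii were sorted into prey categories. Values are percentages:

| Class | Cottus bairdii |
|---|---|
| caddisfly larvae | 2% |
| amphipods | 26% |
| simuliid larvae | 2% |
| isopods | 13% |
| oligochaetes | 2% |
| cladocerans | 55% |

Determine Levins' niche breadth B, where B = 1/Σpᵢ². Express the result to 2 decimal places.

Convert percentages to proportions (divide by 100).
Σpᵢ² = 0.02² + 0.26² + 0.02² + 0.13² + 0.02² + 0.55² = 0.0004 + 0.0676 + 0.0004 + 0.0169 + 0.0004 + 0.3025 = 0.3882
B = 1 / 0.3882 = 2.5760

2.58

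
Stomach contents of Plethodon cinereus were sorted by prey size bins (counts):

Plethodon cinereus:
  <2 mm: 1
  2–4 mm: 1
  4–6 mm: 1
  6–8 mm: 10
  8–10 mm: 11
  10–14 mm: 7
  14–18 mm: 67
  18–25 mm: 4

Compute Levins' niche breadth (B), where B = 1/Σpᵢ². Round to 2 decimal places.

Proportions for Plethodon cinereus (n=102): 1/102=0.0098, 1/102=0.0098, 1/102=0.0098, 10/102=0.0980, 11/102=0.1078, 7/102=0.0686, 67/102=0.6569, 4/102=0.0392
Σpᵢ² = 0.0098² + 0.0098² + 0.0098² + 0.0980² + 0.1078² + 0.0686² + 0.6569² + 0.0392² = 0.000096 + 0.000096 + 0.000096 + 0.009604 + 0.011621 + 0.004706 + 0.431518 + 0.001537 = 0.459274
B = 1 / 0.459274 = 2.1773

2.18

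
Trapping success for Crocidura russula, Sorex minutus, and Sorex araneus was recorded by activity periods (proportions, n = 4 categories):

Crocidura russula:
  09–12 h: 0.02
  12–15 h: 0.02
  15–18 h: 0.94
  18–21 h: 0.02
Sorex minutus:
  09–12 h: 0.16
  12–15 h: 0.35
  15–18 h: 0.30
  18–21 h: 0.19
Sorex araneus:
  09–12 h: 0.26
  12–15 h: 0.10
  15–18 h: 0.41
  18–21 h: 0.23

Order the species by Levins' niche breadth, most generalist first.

Σp_russᵢ² = 0.02² + 0.02² + 0.94² + 0.02² = 0.0004 + 0.0004 + 0.8836 + 0.0004 = 0.8848
B_russ = 1 / 0.8848 = 1.1302
Σp_minuᵢ² = 0.16² + 0.35² + 0.30² + 0.19² = 0.0256 + 0.1225 + 0.0900 + 0.0361 = 0.2742
B_minu = 1 / 0.2742 = 3.6470
Σp_aranᵢ² = 0.26² + 0.10² + 0.41² + 0.23² = 0.0676 + 0.0100 + 0.1681 + 0.0529 = 0.2986
B_aran = 1 / 0.2986 = 3.3490
Ranking by B (broadest → narrowest): Sorex minutus (3.65) > Sorex araneus (3.35) > Crocidura russula (1.13)

Sorex minutus > Sorex araneus > Crocidura russula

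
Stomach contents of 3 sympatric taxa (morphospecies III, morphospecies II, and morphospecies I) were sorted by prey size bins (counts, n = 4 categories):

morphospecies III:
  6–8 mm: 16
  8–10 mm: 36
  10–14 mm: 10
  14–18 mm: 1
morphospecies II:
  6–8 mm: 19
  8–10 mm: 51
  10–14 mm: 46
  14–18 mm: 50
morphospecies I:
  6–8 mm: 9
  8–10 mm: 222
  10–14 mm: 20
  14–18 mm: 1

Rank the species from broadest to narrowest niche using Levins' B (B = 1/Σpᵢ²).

morphospecies II > morphospecies III > morphospecies I

Proportions for morphospecies III (n=63): 16/63=0.2540, 36/63=0.5714, 10/63=0.1587, 1/63=0.0159
Proportions for morphospecies II (n=166): 19/166=0.1145, 51/166=0.3072, 46/166=0.2771, 50/166=0.3012
Proportions for morphospecies I (n=252): 9/252=0.0357, 222/252=0.8810, 20/252=0.0794, 1/252=0.0040
Σp_IIIᵢ² = 0.2540² + 0.5714² + 0.1587² + 0.0159² = 0.064516 + 0.326498 + 0.025186 + 0.000253 = 0.416453
B_III = 1 / 0.416453 = 2.4012
Σp_IIᵢ² = 0.1145² + 0.3072² + 0.2771² + 0.3012² = 0.013110 + 0.094372 + 0.076784 + 0.090721 = 0.274987
B_II = 1 / 0.274987 = 3.6365
Σp_Iᵢ² = 0.0357² + 0.8810² + 0.0794² + 0.0040² = 0.001274 + 0.776161 + 0.006304 + 0.000016 = 0.783755
B_I = 1 / 0.783755 = 1.2759
Ranking by B (broadest → narrowest): morphospecies II (3.64) > morphospecies III (2.40) > morphospecies I (1.28)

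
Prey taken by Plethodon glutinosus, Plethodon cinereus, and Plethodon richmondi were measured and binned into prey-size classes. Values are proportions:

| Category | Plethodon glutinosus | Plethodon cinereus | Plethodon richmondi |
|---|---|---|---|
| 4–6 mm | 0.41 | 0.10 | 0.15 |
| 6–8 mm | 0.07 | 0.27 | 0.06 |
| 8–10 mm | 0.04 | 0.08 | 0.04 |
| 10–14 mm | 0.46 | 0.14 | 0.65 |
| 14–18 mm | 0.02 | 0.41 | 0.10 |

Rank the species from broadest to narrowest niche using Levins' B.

Σp_glutᵢ² = 0.41² + 0.07² + 0.04² + 0.46² + 0.02² = 0.1681 + 0.0049 + 0.0016 + 0.2116 + 0.0004 = 0.3866
B_glut = 1 / 0.3866 = 2.5867
Σp_cineᵢ² = 0.10² + 0.27² + 0.08² + 0.14² + 0.41² = 0.0100 + 0.0729 + 0.0064 + 0.0196 + 0.1681 = 0.2770
B_cine = 1 / 0.2770 = 3.6101
Σp_richᵢ² = 0.15² + 0.06² + 0.04² + 0.65² + 0.10² = 0.0225 + 0.0036 + 0.0016 + 0.4225 + 0.0100 = 0.4602
B_rich = 1 / 0.4602 = 2.1730
Ranking by B (broadest → narrowest): Plethodon cinereus (3.61) > Plethodon glutinosus (2.59) > Plethodon richmondi (2.17)

Plethodon cinereus > Plethodon glutinosus > Plethodon richmondi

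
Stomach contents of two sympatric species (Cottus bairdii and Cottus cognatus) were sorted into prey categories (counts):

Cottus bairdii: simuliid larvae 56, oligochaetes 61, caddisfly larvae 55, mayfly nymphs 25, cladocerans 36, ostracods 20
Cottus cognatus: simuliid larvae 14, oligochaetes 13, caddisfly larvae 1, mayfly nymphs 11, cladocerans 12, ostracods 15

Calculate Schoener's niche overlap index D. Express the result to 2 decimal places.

0.74

Proportions for Cottus bairdii (n=253): 56/253=0.2213, 61/253=0.2411, 55/253=0.2174, 25/253=0.0988, 36/253=0.1423, 20/253=0.0791
Proportions for Cottus cognatus (n=66): 14/66=0.2121, 13/66=0.1970, 1/66=0.0152, 11/66=0.1667, 12/66=0.1818, 15/66=0.2273
Σ|p₁ᵢ − p₂ᵢ| = 0.0092 + 0.0441 + 0.2022 + 0.0679 + 0.0395 + 0.1482 = 0.5111
D = 1 − ½ × 0.5111 = 1 − 0.25555 = 0.74445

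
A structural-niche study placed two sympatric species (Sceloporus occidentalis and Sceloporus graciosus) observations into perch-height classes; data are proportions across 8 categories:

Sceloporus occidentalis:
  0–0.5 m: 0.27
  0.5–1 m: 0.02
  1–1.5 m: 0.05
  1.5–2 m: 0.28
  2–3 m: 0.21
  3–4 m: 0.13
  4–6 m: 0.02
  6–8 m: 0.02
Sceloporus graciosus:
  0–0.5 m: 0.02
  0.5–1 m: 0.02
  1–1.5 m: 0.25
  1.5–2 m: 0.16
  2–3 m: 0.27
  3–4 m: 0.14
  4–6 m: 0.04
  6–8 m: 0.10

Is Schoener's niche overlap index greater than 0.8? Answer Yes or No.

Σ|p₁ᵢ − p₂ᵢ| = 0.25 + 0.00 + 0.20 + 0.12 + 0.06 + 0.01 + 0.02 + 0.08 = 0.74
D = 1 − ½ × 0.74 = 1 − 0.370 = 0.6300
D = 0.6300 < 0.8 → No.

No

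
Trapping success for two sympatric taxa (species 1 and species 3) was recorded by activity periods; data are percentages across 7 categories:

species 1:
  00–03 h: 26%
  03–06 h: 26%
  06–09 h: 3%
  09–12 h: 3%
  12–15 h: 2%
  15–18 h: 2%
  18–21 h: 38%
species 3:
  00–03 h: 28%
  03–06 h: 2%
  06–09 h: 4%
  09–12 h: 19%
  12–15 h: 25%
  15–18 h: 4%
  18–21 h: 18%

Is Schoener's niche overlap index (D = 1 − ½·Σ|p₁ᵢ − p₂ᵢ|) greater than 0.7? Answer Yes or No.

Convert percentages to proportions (divide by 100).
Σ|p₁ᵢ − p₂ᵢ| = 0.02 + 0.24 + 0.01 + 0.16 + 0.23 + 0.02 + 0.20 = 0.88
D = 1 − ½ × 0.88 = 1 − 0.440 = 0.5600
D = 0.5600 < 0.7 → No.

No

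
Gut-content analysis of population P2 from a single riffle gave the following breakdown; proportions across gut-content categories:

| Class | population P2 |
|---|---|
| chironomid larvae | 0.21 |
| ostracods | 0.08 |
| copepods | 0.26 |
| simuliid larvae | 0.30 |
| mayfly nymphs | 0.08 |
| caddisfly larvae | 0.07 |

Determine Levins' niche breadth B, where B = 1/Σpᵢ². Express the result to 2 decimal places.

Σpᵢ² = 0.21² + 0.08² + 0.26² + 0.30² + 0.08² + 0.07² = 0.0441 + 0.0064 + 0.0676 + 0.0900 + 0.0064 + 0.0049 = 0.2194
B = 1 / 0.2194 = 4.5579

4.56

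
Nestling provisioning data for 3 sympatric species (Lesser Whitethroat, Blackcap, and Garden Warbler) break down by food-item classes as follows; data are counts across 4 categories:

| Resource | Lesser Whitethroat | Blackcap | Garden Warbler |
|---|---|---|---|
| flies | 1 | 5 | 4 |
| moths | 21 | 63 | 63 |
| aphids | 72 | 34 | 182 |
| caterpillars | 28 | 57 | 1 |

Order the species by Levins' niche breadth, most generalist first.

Blackcap > Lesser Whitethroat > Garden Warbler

Proportions for Lesser Whitethroat (n=122): 1/122=0.0082, 21/122=0.1721, 72/122=0.5902, 28/122=0.2295
Proportions for Blackcap (n=159): 5/159=0.0314, 63/159=0.3962, 34/159=0.2138, 57/159=0.3585
Proportions for Garden Warbler (n=250): 4/250=0.0160, 63/250=0.2520, 182/250=0.7280, 1/250=0.0040
Σp_Whitᵢ² = 0.0082² + 0.1721² + 0.5902² + 0.2295² = 0.000067 + 0.029618 + 0.348336 + 0.052670 = 0.430691
B_Whit = 1 / 0.430691 = 2.3219
Σp_Blacᵢ² = 0.0314² + 0.3962² + 0.2138² + 0.3585² = 0.000986 + 0.156974 + 0.045710 + 0.128522 = 0.332192
B_Blac = 1 / 0.332192 = 3.0103
Σp_Warbᵢ² = 0.0160² + 0.2520² + 0.7280² + 0.0040² = 0.000256 + 0.063504 + 0.529984 + 0.000016 = 0.593760
B_Warb = 1 / 0.593760 = 1.6842
Ranking by B (broadest → narrowest): Blackcap (3.01) > Lesser Whitethroat (2.32) > Garden Warbler (1.68)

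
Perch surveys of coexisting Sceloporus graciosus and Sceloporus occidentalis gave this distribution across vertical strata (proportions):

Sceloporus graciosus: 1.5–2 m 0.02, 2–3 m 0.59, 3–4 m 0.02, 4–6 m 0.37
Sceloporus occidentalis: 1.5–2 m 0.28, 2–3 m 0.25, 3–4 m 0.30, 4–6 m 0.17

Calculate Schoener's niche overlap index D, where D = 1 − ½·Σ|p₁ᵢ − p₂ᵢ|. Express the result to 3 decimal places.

Σ|p₁ᵢ − p₂ᵢ| = 0.26 + 0.34 + 0.28 + 0.20 = 1.08
D = 1 − ½ × 1.08 = 1 − 0.540 = 0.46000

0.460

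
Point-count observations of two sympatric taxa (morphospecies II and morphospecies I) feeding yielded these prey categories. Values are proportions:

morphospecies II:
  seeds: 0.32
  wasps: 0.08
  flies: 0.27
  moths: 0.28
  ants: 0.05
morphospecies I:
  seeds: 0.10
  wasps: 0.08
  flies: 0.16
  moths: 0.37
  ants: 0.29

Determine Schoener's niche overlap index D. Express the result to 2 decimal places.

0.67

Σ|p₁ᵢ − p₂ᵢ| = 0.22 + 0.00 + 0.11 + 0.09 + 0.24 = 0.66
D = 1 − ½ × 0.66 = 1 − 0.330 = 0.6700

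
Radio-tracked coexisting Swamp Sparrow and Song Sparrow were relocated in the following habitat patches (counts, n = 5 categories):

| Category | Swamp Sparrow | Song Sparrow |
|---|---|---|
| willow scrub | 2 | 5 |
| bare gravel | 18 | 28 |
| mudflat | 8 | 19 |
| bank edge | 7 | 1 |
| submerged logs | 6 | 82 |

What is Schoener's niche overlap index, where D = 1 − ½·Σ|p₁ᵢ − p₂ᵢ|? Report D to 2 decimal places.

0.54

Proportions for Swamp Sparrow (n=41): 2/41=0.0488, 18/41=0.4390, 8/41=0.1951, 7/41=0.1707, 6/41=0.1463
Proportions for Song Sparrow (n=135): 5/135=0.0370, 28/135=0.2074, 19/135=0.1407, 1/135=0.0074, 82/135=0.6074
Σ|p₁ᵢ − p₂ᵢ| = 0.0118 + 0.2316 + 0.0544 + 0.1633 + 0.4611 = 0.9222
D = 1 − ½ × 0.9222 = 1 − 0.46110 = 0.53890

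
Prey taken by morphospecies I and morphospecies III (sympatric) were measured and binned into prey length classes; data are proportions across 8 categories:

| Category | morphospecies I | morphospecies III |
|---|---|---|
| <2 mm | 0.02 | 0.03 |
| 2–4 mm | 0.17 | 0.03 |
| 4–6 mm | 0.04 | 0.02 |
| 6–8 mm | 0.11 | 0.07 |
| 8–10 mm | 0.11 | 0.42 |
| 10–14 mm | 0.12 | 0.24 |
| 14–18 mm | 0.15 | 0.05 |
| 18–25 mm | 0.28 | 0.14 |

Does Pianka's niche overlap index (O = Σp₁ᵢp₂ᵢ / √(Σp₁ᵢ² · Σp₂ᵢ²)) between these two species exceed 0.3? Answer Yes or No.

Σ p₁ᵢp₂ᵢ = 0.0006 + 0.0051 + 0.0008 + 0.0077 + 0.0462 + 0.0288 + 0.0075 + 0.0392 = 0.1359
Σp_1ᵢ² = 0.02² + 0.17² + 0.04² + 0.11² + 0.11² + 0.12² + 0.15² + 0.28² = 0.0004 + 0.0289 + 0.0016 + 0.0121 + 0.0121 + 0.0144 + 0.0225 + 0.0784 = 0.1704
Σp_2ᵢ² = 0.03² + 0.03² + 0.02² + 0.07² + 0.42² + 0.24² + 0.05² + 0.14² = 0.0009 + 0.0009 + 0.0004 + 0.0049 + 0.1764 + 0.0576 + 0.0025 + 0.0196 = 0.2632
O = 0.1359 / √(0.1704 × 0.2632) = 0.1359 / 0.21178 = 0.6417
O = 0.6417 > 0.3 → Yes.

Yes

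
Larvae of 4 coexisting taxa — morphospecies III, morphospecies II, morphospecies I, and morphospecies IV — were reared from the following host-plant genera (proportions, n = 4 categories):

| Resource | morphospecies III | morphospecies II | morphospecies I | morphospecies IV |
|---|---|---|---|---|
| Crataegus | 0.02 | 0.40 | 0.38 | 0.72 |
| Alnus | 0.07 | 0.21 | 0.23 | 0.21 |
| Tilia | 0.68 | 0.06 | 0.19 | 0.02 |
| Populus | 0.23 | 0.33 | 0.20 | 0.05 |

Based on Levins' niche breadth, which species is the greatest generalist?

Σp_IIIᵢ² = 0.02² + 0.07² + 0.68² + 0.23² = 0.0004 + 0.0049 + 0.4624 + 0.0529 = 0.5206
B_III = 1 / 0.5206 = 1.9209
Σp_IIᵢ² = 0.40² + 0.21² + 0.06² + 0.33² = 0.1600 + 0.0441 + 0.0036 + 0.1089 = 0.3166
B_II = 1 / 0.3166 = 3.1586
Σp_Iᵢ² = 0.38² + 0.23² + 0.19² + 0.20² = 0.1444 + 0.0529 + 0.0361 + 0.0400 = 0.2734
B_I = 1 / 0.2734 = 3.6576
Σp_IVᵢ² = 0.72² + 0.21² + 0.02² + 0.05² = 0.5184 + 0.0441 + 0.0004 + 0.0025 = 0.5654
B_IV = 1 / 0.5654 = 1.7687
Highest B → broadest niche (most generalist): morphospecies I (B = 3.66).

morphospecies I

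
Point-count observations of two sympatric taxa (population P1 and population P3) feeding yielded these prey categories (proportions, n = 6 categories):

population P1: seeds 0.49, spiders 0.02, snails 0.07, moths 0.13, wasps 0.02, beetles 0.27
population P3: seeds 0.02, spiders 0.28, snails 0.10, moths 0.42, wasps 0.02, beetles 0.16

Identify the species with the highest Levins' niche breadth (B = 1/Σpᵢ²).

Σp_P1ᵢ² = 0.49² + 0.02² + 0.07² + 0.13² + 0.02² + 0.27² = 0.2401 + 0.0004 + 0.0049 + 0.0169 + 0.0004 + 0.0729 = 0.3356
B_P1 = 1 / 0.3356 = 2.9797
Σp_P3ᵢ² = 0.02² + 0.28² + 0.10² + 0.42² + 0.02² + 0.16² = 0.0004 + 0.0784 + 0.0100 + 0.1764 + 0.0004 + 0.0256 = 0.2912
B_P3 = 1 / 0.2912 = 3.4341
Highest B → broadest niche (most generalist): population P3 (B = 3.43).

population P3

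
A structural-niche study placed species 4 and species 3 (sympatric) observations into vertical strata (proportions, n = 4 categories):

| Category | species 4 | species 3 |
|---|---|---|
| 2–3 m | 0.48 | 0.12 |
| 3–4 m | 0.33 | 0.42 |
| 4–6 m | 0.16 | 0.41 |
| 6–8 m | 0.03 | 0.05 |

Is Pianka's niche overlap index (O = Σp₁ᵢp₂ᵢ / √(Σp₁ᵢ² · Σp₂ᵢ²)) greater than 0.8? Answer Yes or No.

No

Σ p₁ᵢp₂ᵢ = 0.0576 + 0.1386 + 0.0656 + 0.0015 = 0.2633
Σp_1ᵢ² = 0.48² + 0.33² + 0.16² + 0.03² = 0.2304 + 0.1089 + 0.0256 + 0.0009 = 0.3658
Σp_2ᵢ² = 0.12² + 0.42² + 0.41² + 0.05² = 0.0144 + 0.1764 + 0.1681 + 0.0025 = 0.3614
O = 0.2633 / √(0.3658 × 0.3614) = 0.2633 / 0.36359 = 0.7242
O = 0.7242 < 0.8 → No.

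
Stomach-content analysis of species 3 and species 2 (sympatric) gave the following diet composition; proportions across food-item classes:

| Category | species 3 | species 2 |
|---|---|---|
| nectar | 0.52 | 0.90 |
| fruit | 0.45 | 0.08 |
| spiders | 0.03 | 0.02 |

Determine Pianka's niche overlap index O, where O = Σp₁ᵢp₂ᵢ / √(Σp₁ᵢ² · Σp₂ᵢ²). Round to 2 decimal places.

Σ p₁ᵢp₂ᵢ = 0.4680 + 0.0360 + 0.0006 = 0.5046
Σp_1ᵢ² = 0.52² + 0.45² + 0.03² = 0.2704 + 0.2025 + 0.0009 = 0.4738
Σp_2ᵢ² = 0.90² + 0.08² + 0.02² = 0.8100 + 0.0064 + 0.0004 = 0.8168
O = 0.5046 / √(0.4738 × 0.8168) = 0.5046 / 0.62209 = 0.8111

0.81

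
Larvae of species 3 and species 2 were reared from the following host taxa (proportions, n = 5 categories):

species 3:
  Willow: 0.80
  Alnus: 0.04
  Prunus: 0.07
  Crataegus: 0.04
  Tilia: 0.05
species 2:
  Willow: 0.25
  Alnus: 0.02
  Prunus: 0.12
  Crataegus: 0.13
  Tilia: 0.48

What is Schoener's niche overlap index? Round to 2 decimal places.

Σ|p₁ᵢ − p₂ᵢ| = 0.55 + 0.02 + 0.05 + 0.09 + 0.43 = 1.14
D = 1 − ½ × 1.14 = 1 − 0.570 = 0.4300

0.43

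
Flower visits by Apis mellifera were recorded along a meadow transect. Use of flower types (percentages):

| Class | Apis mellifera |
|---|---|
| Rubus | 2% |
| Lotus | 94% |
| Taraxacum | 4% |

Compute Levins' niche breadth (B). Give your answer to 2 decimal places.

Convert percentages to proportions (divide by 100).
Σpᵢ² = 0.02² + 0.94² + 0.04² = 0.0004 + 0.8836 + 0.0016 = 0.8856
B = 1 / 0.8856 = 1.1292

1.13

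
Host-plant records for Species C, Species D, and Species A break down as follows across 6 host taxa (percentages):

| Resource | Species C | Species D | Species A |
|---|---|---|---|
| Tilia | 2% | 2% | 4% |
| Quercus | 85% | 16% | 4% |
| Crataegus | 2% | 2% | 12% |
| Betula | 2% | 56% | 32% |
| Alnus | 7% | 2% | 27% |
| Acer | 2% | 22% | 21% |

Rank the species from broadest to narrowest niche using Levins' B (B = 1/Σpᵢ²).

Convert percentages to proportions (divide by 100).
Σp_Cᵢ² = 0.02² + 0.85² + 0.02² + 0.02² + 0.07² + 0.02² = 0.0004 + 0.7225 + 0.0004 + 0.0004 + 0.0049 + 0.0004 = 0.7290
B_C = 1 / 0.7290 = 1.3717
Σp_Dᵢ² = 0.02² + 0.16² + 0.02² + 0.56² + 0.02² + 0.22² = 0.0004 + 0.0256 + 0.0004 + 0.3136 + 0.0004 + 0.0484 = 0.3888
B_D = 1 / 0.3888 = 2.5720
Σp_Aᵢ² = 0.04² + 0.04² + 0.12² + 0.32² + 0.27² + 0.21² = 0.0016 + 0.0016 + 0.0144 + 0.1024 + 0.0729 + 0.0441 = 0.2370
B_A = 1 / 0.2370 = 4.2194
Ranking by B (broadest → narrowest): Species A (4.22) > Species D (2.57) > Species C (1.37)

Species A > Species D > Species C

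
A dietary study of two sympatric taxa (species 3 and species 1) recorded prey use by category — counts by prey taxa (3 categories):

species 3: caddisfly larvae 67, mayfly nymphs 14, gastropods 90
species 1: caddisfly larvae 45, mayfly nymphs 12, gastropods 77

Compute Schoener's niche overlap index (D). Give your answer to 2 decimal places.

Proportions for species 3 (n=171): 67/171=0.3918, 14/171=0.0819, 90/171=0.5263
Proportions for species 1 (n=134): 45/134=0.3358, 12/134=0.0896, 77/134=0.5746
Σ|p₁ᵢ − p₂ᵢ| = 0.0560 + 0.0077 + 0.0483 = 0.1120
D = 1 − ½ × 0.1120 = 1 − 0.05600 = 0.94400

0.94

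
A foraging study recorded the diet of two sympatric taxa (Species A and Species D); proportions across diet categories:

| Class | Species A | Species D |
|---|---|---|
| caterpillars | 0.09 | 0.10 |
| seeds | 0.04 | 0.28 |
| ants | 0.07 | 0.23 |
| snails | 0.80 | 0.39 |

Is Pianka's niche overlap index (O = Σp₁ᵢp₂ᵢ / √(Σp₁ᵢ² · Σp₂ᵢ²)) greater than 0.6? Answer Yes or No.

Yes

Σ p₁ᵢp₂ᵢ = 0.0090 + 0.0112 + 0.0161 + 0.3120 = 0.3483
Σp_1ᵢ² = 0.09² + 0.04² + 0.07² + 0.80² = 0.0081 + 0.0016 + 0.0049 + 0.6400 = 0.6546
Σp_2ᵢ² = 0.10² + 0.28² + 0.23² + 0.39² = 0.0100 + 0.0784 + 0.0529 + 0.1521 = 0.2934
O = 0.3483 / √(0.6546 × 0.2934) = 0.3483 / 0.43825 = 0.7948
O = 0.7948 > 0.6 → Yes.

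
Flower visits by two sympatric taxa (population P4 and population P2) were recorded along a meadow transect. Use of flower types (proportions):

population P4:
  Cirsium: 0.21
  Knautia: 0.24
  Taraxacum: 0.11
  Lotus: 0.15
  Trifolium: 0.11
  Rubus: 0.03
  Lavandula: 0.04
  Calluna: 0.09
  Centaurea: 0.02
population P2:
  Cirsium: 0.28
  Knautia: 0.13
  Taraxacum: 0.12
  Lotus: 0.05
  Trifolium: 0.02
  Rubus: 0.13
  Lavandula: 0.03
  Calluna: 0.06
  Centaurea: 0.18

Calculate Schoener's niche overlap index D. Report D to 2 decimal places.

Σ|p₁ᵢ − p₂ᵢ| = 0.07 + 0.11 + 0.01 + 0.10 + 0.09 + 0.10 + 0.01 + 0.03 + 0.16 = 0.68
D = 1 − ½ × 0.68 = 1 − 0.340 = 0.6600

0.66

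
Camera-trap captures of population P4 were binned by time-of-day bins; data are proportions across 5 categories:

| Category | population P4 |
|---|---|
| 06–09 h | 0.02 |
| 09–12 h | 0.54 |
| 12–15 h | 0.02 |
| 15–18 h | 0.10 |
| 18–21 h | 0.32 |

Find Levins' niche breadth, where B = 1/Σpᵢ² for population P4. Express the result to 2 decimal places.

2.47

Σpᵢ² = 0.02² + 0.54² + 0.02² + 0.10² + 0.32² = 0.0004 + 0.2916 + 0.0004 + 0.0100 + 0.1024 = 0.4048
B = 1 / 0.4048 = 2.4704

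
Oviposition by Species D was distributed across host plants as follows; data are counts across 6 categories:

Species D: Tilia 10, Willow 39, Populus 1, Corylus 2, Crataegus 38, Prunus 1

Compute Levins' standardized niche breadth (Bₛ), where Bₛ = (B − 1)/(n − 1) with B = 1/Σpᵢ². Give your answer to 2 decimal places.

0.34

Proportions for Species D (n=91): 10/91=0.1099, 39/91=0.4286, 1/91=0.0110, 2/91=0.0220, 38/91=0.4176, 1/91=0.0110
Σpᵢ² = 0.1099² + 0.4286² + 0.0110² + 0.0220² + 0.4176² + 0.0110² = 0.012078 + 0.183698 + 0.000121 + 0.000484 + 0.174390 + 0.000121 = 0.370892
B = 1 / 0.370892 = 2.6962
Bₛ = (B − 1)/(n − 1) = (2.6962 − 1)/(6 − 1) = 1.6962/5 = 0.3392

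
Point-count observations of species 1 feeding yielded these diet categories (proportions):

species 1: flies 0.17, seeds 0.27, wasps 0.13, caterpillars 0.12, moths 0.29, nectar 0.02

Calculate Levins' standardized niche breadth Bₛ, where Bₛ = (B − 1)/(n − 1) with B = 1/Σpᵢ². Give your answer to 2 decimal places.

Σpᵢ² = 0.17² + 0.27² + 0.13² + 0.12² + 0.29² + 0.02² = 0.0289 + 0.0729 + 0.0169 + 0.0144 + 0.0841 + 0.0004 = 0.2176
B = 1 / 0.2176 = 4.5956
Bₛ = (B − 1)/(n − 1) = (4.5956 − 1)/(6 − 1) = 3.5956/5 = 0.7191

0.72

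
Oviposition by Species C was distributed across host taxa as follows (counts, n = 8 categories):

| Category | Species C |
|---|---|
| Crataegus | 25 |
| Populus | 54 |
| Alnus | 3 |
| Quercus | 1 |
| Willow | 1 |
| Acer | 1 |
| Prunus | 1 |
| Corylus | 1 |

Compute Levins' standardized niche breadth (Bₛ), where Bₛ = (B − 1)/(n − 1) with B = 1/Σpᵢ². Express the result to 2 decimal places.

0.16

Proportions for Species C (n=87): 25/87=0.2874, 54/87=0.6207, 3/87=0.0345, 1/87=0.0115, 1/87=0.0115, 1/87=0.0115, 1/87=0.0115, 1/87=0.0115
Σpᵢ² = 0.2874² + 0.6207² + 0.0345² + 0.0115² + 0.0115² + 0.0115² + 0.0115² + 0.0115² = 0.082599 + 0.385268 + 0.001190 + 0.000132 + 0.000132 + 0.000132 + 0.000132 + 0.000132 = 0.469717
B = 1 / 0.469717 = 2.1289
Bₛ = (B − 1)/(n − 1) = (2.1289 − 1)/(8 − 1) = 1.1289/7 = 0.1613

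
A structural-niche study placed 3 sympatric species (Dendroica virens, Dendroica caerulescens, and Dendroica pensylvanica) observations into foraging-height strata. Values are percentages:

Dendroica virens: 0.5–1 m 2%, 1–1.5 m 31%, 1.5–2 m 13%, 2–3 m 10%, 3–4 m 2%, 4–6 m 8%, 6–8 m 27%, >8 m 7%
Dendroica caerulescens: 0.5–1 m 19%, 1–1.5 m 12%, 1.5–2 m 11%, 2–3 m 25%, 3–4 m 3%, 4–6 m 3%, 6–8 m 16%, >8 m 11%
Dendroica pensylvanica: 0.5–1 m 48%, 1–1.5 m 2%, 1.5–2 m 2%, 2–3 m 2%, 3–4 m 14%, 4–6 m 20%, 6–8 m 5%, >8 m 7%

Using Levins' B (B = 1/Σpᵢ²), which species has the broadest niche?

Dendroica caerulescens

Convert percentages to proportions (divide by 100).
Σp_vireᵢ² = 0.02² + 0.31² + 0.13² + 0.10² + 0.02² + 0.08² + 0.27² + 0.07² = 0.0004 + 0.0961 + 0.0169 + 0.0100 + 0.0004 + 0.0064 + 0.0729 + 0.0049 = 0.2080
B_vire = 1 / 0.2080 = 4.8077
Σp_caerᵢ² = 0.19² + 0.12² + 0.11² + 0.25² + 0.03² + 0.03² + 0.16² + 0.11² = 0.0361 + 0.0144 + 0.0121 + 0.0625 + 0.0009 + 0.0009 + 0.0256 + 0.0121 = 0.1646
B_caer = 1 / 0.1646 = 6.0753
Σp_pensᵢ² = 0.48² + 0.02² + 0.02² + 0.02² + 0.14² + 0.20² + 0.05² + 0.07² = 0.2304 + 0.0004 + 0.0004 + 0.0004 + 0.0196 + 0.0400 + 0.0025 + 0.0049 = 0.2986
B_pens = 1 / 0.2986 = 3.3490
Highest B → broadest niche (most generalist): Dendroica caerulescens (B = 6.08).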